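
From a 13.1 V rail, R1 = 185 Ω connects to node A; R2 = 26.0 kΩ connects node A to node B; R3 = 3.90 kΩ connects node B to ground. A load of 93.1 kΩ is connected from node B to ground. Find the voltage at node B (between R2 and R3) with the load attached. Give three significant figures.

V ≈ 1.64 V

At node B, R3 is in parallel with the load: R3‖R_L = 3743 Ω.
Below node A the resistance is R2 + (R3‖R_L) = 29740 Ω, so V_A = 13.1 × 29740/29930 = 13.02 V.
Then V_B = V_A × (R3‖R_L)/(R2 + R3‖R_L) = 13.02 × 3743/29740 = 1.64 V.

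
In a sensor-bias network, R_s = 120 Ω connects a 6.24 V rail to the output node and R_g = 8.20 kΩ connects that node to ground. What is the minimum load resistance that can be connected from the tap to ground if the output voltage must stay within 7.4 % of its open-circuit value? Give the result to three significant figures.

R_L(min) ≈ 1.48 kΩ

Output resistance R_th = R_s‖R_g = (120 × 8200)/8320 = 118.3 Ω.
The fractional drop is R_th/(R_th + R_L); requiring this ≤ 0.0740 gives R_L ≥ R_th(1/0.0740 − 1) = 118.3 × 12.51 = 1.48 kΩ.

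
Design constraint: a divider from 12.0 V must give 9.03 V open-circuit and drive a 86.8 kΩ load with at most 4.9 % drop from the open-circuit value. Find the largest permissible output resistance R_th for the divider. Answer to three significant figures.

R_th ≤ 4.47 kΩ

Loading drop = R_th/(R_th + R_L) ≤ 0.0490, so R_th ≤ R_L · ε/(1−ε) = 86.8 kΩ × 0.0490/0.9510 = 4.47 kΩ.
(Any R1, R2 with R2/(R1+R2) = 0.752 and R1‖R2 ≤ 4.47 kΩ will meet the spec.)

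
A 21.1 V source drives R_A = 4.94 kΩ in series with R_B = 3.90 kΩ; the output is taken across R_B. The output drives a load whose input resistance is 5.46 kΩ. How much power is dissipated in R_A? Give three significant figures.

P ≈ 42.2 mW

Total resistance from the source is R_A + (R_B‖R_L) = 7.215 kΩ, so I = 21.1/7.215 kΩ = 2.924 mA.
P = I²·R_A = (2.924 mA)² × 4.94 kΩ = 42.2 mW.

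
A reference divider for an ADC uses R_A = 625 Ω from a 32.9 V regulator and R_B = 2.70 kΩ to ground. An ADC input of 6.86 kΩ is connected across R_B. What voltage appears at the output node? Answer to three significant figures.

The load sits in parallel with R_B: R_B‖R_L = (2700 × 6860) / (2700 + 6860) = 1937 Ω.
V_out = 32.9 × 1937 / (625 + 1937) = 32.9 × 1937/2562 = 24.9 V.
(Unloaded it would have been 26.7 V.)

V_out ≈ 24.9 V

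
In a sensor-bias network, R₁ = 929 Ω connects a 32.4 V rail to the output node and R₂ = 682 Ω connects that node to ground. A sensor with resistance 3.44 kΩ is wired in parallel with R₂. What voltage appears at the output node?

The load sits in parallel with R₂: R₂‖R_L = (682 × 3440) / (682 + 3440) = 569.2 Ω.
V_out = 32.4 × 569.2 / (929 + 569.2) = 32.4 × 569.2/1498 = 12.3 V.
(Unloaded it would have been 13.7 V.)

V_out ≈ 12.3 V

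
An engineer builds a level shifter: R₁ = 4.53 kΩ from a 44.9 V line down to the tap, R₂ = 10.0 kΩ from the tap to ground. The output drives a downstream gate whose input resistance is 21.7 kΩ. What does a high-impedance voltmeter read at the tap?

The load sits in parallel with R₂: R₂‖R_L = (10.0 × 21.7) / (10.0 + 21.7) = 6.845 kΩ.
V_out = 44.9 × 6.845 / (4.53 + 6.845) = 44.9 × 6.845/11.38 = 27.0 V.
(Unloaded it would have been 30.9 V.)

V_out ≈ 27.0 V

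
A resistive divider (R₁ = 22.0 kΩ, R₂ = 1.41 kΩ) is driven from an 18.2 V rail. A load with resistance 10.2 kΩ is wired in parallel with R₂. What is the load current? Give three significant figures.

I_L ≈ 0.0951 mA

R₂‖R_L = 1.239 kΩ; V_out = 18.2 × 1.239/23.24 = 0.9702 V.
I_L = V_out / R_L = 0.9702 / 10.2 kΩ = 0.0951 mA.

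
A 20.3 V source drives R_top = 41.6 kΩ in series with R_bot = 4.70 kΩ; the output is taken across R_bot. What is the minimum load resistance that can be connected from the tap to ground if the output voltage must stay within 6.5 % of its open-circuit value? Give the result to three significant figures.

R_L(min) ≈ 60.7 kΩ

Output resistance R_th = R_top‖R_bot = (41.6 × 4.70)/46.30 = 4.223 kΩ.
The fractional drop is R_th/(R_th + R_L); requiring this ≤ 0.0650 gives R_L ≥ R_th(1/0.0650 − 1) = 4.223 × 14.38 = 60.7 kΩ.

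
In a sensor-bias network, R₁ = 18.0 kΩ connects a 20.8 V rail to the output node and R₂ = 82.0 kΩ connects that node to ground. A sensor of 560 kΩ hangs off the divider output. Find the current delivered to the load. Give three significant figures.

I_L ≈ 0.0297 mA

R₂‖R_L = 71.53 kΩ; V_out = 20.8 × 71.53/89.53 = 16.62 V.
I_L = V_out / R_L = 16.62 / 560 kΩ = 0.0297 mA.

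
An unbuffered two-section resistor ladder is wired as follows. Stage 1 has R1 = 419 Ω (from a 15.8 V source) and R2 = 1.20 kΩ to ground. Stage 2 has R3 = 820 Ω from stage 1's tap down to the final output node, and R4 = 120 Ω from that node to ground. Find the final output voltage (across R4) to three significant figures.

Stage 2 presents R3+R4 = 940.0 Ω as a load on stage 1's tap.
Stage 1's lower leg becomes R2‖(R3+R4) = 527.1 Ω, so V_mid = 15.8 × 527.1/946.1 = 8.803 V.
Stage 2 is itself unloaded: V_out = V_mid × R4/(R3+R4) = 8.803 × 120/940.0 = 1.12 V.

V_out ≈ 1.12 V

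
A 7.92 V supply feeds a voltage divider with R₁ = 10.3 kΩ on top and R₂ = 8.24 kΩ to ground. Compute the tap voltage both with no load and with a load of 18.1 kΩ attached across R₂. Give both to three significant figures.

Unloaded: 3.52 V; loaded: 2.81 V

Open-circuit: V = 7.92 × 8.24/(10.3 + 8.24) = 3.52 V.
With the load, R₂ becomes R₂‖R_L = 5.662 kΩ, so V = 7.92 × 5.662/15.96 = 2.81 V.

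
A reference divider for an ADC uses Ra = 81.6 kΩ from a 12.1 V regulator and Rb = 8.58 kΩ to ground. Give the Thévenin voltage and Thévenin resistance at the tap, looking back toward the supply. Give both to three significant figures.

V_th = 1.15 V, R_th = 7.76 kΩ

V_th is the open-circuit tap voltage: 12.1 × 8.58/(81.6 + 8.58) = 1.15 V.
With the supply zeroed, Ra and Rb appear in parallel from the tap: R_th = Ra‖Rb = (81.6 × 8.58)/90.18 = 7.76 kΩ.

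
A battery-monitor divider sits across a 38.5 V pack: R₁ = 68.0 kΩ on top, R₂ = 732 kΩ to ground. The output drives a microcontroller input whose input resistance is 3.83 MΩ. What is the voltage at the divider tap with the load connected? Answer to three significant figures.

The load sits in parallel with R₂: R₂‖R_L = (732 × 3830) / (732 + 3830) = 614.5 kΩ.
V_out = 38.5 × 614.5 / (68.0 + 614.5) = 38.5 × 614.5/682.5 = 34.7 V.

V_out ≈ 34.7 V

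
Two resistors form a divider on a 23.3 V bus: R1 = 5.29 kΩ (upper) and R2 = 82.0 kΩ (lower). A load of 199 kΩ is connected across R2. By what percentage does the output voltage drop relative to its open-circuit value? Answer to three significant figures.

2.44 %

The divider's output (Thévenin) resistance is R1‖R2 = 4.969 kΩ.
Fractional drop under load = R_th/(R_th + R_L) = 4.969 / (4.969 + 199) = 0.02436.
So the output falls by 2.44 %.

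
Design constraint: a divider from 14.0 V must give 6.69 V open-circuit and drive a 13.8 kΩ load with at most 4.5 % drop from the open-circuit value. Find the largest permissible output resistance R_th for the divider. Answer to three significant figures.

R_th ≤ 650 Ω

Loading drop = R_th/(R_th + R_L) ≤ 0.0450, so R_th ≤ R_L · ε/(1−ε) = 13.8 kΩ × 0.0450/0.9550 = 650 Ω.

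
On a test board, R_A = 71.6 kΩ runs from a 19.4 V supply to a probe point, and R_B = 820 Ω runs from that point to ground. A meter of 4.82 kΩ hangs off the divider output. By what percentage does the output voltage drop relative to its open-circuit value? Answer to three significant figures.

Unloaded V = 19.4 × 820/72420 = 0.21966 V.
Loaded: R_B‖R_L = 700.8 Ω, giving V = 19.4 × 700.8/72300 = 0.18804 V.
Drop = (0.21966 − 0.18804) / 0.21966 = 14.4 %.

14.4 %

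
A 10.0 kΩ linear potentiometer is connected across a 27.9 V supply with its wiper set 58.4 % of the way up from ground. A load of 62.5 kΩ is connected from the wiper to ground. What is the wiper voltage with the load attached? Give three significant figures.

V ≈ 15.7 V

The wiper splits the pot into (1−α)R = 4.160 kΩ above and αR = 5.840 kΩ below.
Lower section ‖ load = 5.341 kΩ.
V_wiper = 27.9 × 5.341/(4.160 + 5.341) = 15.7 V.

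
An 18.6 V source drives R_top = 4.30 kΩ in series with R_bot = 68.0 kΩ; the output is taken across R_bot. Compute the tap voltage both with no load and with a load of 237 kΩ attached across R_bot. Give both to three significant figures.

Open-circuit: V = 18.6 × 68.0/(4.30 + 68.0) = 17.5 V.
With the load, R_bot becomes R_bot‖R_L = 52.84 kΩ, so V = 18.6 × 52.84/57.14 = 17.2 V.

Unloaded: 17.5 V; loaded: 17.2 V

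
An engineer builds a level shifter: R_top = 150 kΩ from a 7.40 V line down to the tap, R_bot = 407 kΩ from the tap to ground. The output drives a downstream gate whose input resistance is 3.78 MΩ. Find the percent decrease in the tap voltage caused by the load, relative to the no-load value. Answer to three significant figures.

2.82 %

The divider's output (Thévenin) resistance is R_top‖R_bot = 109.6 kΩ.
Fractional drop under load = R_th/(R_th + R_L) = 109.6 / (109.6 + 3780) = 0.02818.
So the output falls by 2.82 %.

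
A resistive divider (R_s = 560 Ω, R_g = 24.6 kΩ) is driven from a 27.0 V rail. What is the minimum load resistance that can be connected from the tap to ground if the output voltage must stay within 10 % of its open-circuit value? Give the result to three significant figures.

Output resistance R_th = R_s‖R_g = (560 × 24600)/25160 = 547.5 Ω.
The fractional drop is R_th/(R_th + R_L); requiring this ≤ 0.100 gives R_L ≥ R_th(1/0.100 − 1) = 547.5 × 9.000 = 4.93 kΩ.

R_L(min) ≈ 4.93 kΩ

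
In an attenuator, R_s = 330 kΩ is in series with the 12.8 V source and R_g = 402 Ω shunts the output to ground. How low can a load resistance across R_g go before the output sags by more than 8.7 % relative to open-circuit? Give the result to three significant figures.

Output resistance R_th = R_s‖R_g = (330000 × 402)/330400 = 401.5 Ω.
The fractional drop is R_th/(R_th + R_L); requiring this ≤ 0.0870 gives R_L ≥ R_th(1/0.0870 − 1) = 401.5 × 10.49 = 4.21 kΩ.

R_L(min) ≈ 4.21 kΩ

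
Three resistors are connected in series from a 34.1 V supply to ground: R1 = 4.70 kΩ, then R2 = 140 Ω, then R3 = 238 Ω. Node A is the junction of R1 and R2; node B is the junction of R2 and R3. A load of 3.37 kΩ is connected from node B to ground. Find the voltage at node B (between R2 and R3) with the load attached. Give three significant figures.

At node B, R3 is in parallel with the load: R3‖R_L = 222.3 Ω.
Below node A the resistance is R2 + (R3‖R_L) = 362.3 Ω, so V_A = 34.1 × 362.3/5062 = 2.440 V.
Then V_B = V_A × (R3‖R_L)/(R2 + R3‖R_L) = 2.440 × 222.3/362.3 = 1.50 V.

V ≈ 1.50 V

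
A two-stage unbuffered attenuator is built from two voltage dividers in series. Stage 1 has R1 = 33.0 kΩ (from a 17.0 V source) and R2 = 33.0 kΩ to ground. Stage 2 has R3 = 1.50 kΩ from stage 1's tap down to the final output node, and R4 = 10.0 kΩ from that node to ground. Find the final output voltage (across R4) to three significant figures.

V_out ≈ 3.04 V

Stage 2 presents R3+R4 = 11.50 kΩ as a load on stage 1's tap.
Stage 1's lower leg becomes R2‖(R3+R4) = 8.528 kΩ, so V_mid = 17.0 × 8.528/41.53 = 3.491 V.
Stage 2 is itself unloaded: V_out = V_mid × R4/(R3+R4) = 3.491 × 10.0/11.50 = 3.04 V.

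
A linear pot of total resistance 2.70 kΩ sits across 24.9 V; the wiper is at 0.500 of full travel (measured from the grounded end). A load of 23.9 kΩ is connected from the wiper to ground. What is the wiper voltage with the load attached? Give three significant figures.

V ≈ 12.1 V

The wiper splits the pot into (1−α)R = 1.350 kΩ above and αR = 1.350 kΩ below.
Lower section ‖ load = 1.278 kΩ.
V_wiper = 24.9 × 1.278/(1.350 + 1.278) = 12.1 V.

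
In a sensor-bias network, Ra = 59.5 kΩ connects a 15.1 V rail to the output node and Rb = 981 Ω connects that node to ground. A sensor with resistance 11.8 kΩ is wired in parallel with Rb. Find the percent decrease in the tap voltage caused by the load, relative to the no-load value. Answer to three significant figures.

7.56 %

The divider's output (Thévenin) resistance is Ra‖Rb = 965.1 Ω.
Fractional drop under load = R_th/(R_th + R_L) = 965.1 / (965.1 + 11800) = 0.07560.
So the output falls by 7.56 %.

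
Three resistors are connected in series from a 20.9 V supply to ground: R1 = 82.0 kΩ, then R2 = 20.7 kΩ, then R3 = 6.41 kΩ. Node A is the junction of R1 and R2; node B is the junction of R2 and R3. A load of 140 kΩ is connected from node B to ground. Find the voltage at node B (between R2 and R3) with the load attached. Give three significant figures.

V ≈ 1.18 V

At node B, R3 is in parallel with the load: R3‖R_L = 6.129 kΩ.
Below node A the resistance is R2 + (R3‖R_L) = 26.83 kΩ, so V_A = 20.9 × 26.83/108.8 = 5.152 V.
Then V_B = V_A × (R3‖R_L)/(R2 + R3‖R_L) = 5.152 × 6.129/26.83 = 1.18 V.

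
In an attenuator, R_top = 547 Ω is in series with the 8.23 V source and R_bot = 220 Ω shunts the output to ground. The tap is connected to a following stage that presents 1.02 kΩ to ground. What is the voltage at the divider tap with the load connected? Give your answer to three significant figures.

V_out ≈ 2.05 V

The load sits in parallel with R_bot: R_bot‖R_L = (220 × 1020) / (220 + 1020) = 181.0 Ω.
V_out = 8.23 × 181.0 / (547 + 181.0) = 8.23 × 181.0/728.0 = 2.05 V.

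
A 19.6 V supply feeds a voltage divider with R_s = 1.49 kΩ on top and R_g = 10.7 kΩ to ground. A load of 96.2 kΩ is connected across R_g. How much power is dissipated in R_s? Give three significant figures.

P ≈ 4.63 mW

Total resistance from the source is R_s + (R_g‖R_L) = 11.12 kΩ, so I = 19.6/11.12 kΩ = 1.763 mA.
P = I²·R_s = (1.763 mA)² × 1.49 kΩ = 4.63 mW.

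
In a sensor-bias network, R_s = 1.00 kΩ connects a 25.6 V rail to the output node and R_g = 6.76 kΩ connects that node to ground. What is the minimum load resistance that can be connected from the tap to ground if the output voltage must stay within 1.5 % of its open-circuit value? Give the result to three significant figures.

Output resistance R_th = R_s‖R_g = (1000 × 6760)/7760 = 871.1 Ω.
The fractional drop is R_th/(R_th + R_L); requiring this ≤ 0.0150 gives R_L ≥ R_th(1/0.0150 − 1) = 871.1 × 65.67 = 57.2 kΩ.

R_L(min) ≈ 57.2 kΩ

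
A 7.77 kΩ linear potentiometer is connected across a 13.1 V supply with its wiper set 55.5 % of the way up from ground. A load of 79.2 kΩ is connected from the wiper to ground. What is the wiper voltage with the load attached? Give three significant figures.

The wiper splits the pot into (1−α)R = 3.458 kΩ above and αR = 4.312 kΩ below.
Lower section ‖ load = 4.090 kΩ.
V_wiper = 13.1 × 4.090/(3.458 + 4.090) = 7.10 V.

V ≈ 7.10 V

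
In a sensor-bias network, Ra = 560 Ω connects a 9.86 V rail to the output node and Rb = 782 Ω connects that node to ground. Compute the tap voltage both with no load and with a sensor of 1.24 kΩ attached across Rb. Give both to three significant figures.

Unloaded: 5.75 V; loaded: 4.55 V

Open-circuit: V = 9.86 × 782/(560 + 782) = 5.75 V.
With the load, Rb becomes Rb‖R_L = 479.6 Ω, so V = 9.86 × 479.6/1040 = 4.55 V.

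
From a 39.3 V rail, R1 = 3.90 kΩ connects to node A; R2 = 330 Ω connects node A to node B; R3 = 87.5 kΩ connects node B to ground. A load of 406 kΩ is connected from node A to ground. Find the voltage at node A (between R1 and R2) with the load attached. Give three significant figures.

Below node A the series string R2+R3 = 87830 Ω sits in parallel with the 406000 Ω load: 72210 Ω.
V_A = 39.3 × 72210/(3900 + 72210) = 37.3 V.

V ≈ 37.3 V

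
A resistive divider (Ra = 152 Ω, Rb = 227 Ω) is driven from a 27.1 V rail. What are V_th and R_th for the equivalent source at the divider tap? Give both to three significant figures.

V_th is the open-circuit tap voltage: 27.1 × 227/(152 + 227) = 16.2 V.
With the supply zeroed, Ra and Rb appear in parallel from the tap: R_th = Ra‖Rb = (152 × 227)/379.0 = 91.0 Ω.

V_th = 16.2 V, R_th = 91.0 Ω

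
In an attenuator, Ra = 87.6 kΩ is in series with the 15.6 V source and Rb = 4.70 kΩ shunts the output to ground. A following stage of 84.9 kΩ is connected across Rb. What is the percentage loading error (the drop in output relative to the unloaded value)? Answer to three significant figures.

The divider's output (Thévenin) resistance is Ra‖Rb = 4.461 kΩ.
Fractional drop under load = R_th/(R_th + R_L) = 4.461 / (4.461 + 84.9) = 0.04992.
So the output falls by 4.99 %.

4.99 %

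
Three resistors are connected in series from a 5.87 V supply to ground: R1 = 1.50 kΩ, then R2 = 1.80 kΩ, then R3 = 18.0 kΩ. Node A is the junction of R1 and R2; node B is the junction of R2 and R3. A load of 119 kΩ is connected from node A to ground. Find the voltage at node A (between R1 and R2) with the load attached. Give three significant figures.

V ≈ 5.39 V

Below node A the series string R2+R3 = 19.80 kΩ sits in parallel with the 119 kΩ load: 16.98 kΩ.
V_A = 5.87 × 16.98/(1.50 + 16.98) = 5.39 V.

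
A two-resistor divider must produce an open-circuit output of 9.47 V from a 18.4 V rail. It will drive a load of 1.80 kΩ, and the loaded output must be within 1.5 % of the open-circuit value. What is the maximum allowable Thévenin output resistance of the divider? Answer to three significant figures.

R_th ≤ 27.4 Ω

Loading drop = R_th/(R_th + R_L) ≤ 0.0150, so R_th ≤ R_L · ε/(1−ε) = 1.80 kΩ × 0.0150/0.9850 = 27.4 Ω.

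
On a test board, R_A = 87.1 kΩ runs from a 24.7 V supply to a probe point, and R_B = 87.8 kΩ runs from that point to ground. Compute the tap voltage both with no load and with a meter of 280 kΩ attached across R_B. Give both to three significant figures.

Open-circuit: V = 24.7 × 87.8/(87.1 + 87.8) = 12.4 V.
With the load, R_B becomes R_B‖R_L = 66.84 kΩ, so V = 24.7 × 66.84/153.9 = 10.7 V.

Unloaded: 12.4 V; loaded: 10.7 V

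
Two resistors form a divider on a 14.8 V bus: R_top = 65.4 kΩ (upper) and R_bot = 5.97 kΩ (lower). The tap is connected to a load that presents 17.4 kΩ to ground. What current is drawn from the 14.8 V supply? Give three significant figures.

I ≈ 0.212 mA

R_bot‖R_L = 4.445 kΩ, so the source sees R_top + R_bot‖R_L = 69.84 kΩ.
I = 14.8 V / 69.84 kΩ = 0.212 mA.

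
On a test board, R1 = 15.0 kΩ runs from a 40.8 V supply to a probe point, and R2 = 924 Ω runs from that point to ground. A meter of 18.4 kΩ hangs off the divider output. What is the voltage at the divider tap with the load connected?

The load sits in parallel with R2: R2‖R_L = (924 × 18400) / (924 + 18400) = 879.8 Ω.
V_out = 40.8 × 879.8 / (15000 + 879.8) = 40.8 × 879.8/15880 = 2.26 V.
(Unloaded it would have been 2.37 V.)

V_out ≈ 2.26 V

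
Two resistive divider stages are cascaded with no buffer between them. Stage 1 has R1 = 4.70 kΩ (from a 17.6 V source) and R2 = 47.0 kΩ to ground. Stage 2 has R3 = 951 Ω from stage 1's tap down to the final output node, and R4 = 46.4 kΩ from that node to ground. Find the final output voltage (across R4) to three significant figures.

Stage 2 presents R3+R4 = 47350 Ω as a load on stage 1's tap.
Stage 1's lower leg becomes R2‖(R3+R4) = 23590 Ω, so V_mid = 17.6 × 23590/28290 = 14.68 V.
Stage 2 is itself unloaded: V_out = V_mid × R4/(R3+R4) = 14.68 × 46400/47350 = 14.4 V.

V_out ≈ 14.4 V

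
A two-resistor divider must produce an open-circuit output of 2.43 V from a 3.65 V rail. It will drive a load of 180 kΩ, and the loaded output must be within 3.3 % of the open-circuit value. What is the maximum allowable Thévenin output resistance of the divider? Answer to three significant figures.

R_th ≤ 6.14 kΩ

Loading drop = R_th/(R_th + R_L) ≤ 0.0330, so R_th ≤ R_L · ε/(1−ε) = 180 kΩ × 0.0330/0.9670 = 6.14 kΩ.
(Any R1, R2 with R2/(R1+R2) = 0.666 and R1‖R2 ≤ 6.14 kΩ will meet the spec.)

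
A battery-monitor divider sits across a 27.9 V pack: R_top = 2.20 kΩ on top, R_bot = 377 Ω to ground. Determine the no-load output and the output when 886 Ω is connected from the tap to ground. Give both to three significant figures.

Open-circuit: V = 27.9 × 377/(2200 + 377) = 4.08 V.
With the load, R_bot becomes R_bot‖R_L = 264.5 Ω, so V = 27.9 × 264.5/2464 = 2.99 V.

Unloaded: 4.08 V; loaded: 2.99 V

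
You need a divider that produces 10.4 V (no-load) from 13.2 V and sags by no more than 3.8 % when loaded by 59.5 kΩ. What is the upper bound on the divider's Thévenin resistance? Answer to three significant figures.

R_th ≤ 2.35 kΩ

Loading drop = R_th/(R_th + R_L) ≤ 0.0380, so R_th ≤ R_L · ε/(1−ε) = 59.5 kΩ × 0.0380/0.9620 = 2.35 kΩ.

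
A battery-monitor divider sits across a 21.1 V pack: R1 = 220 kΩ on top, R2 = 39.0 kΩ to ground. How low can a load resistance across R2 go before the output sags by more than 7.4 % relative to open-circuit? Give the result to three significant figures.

Output resistance R_th = R1‖R2 = (220 × 39.0)/259.0 = 33.13 kΩ.
The fractional drop is R_th/(R_th + R_L); requiring this ≤ 0.0740 gives R_L ≥ R_th(1/0.0740 − 1) = 33.13 × 12.51 = 415 kΩ.

R_L(min) ≈ 415 kΩ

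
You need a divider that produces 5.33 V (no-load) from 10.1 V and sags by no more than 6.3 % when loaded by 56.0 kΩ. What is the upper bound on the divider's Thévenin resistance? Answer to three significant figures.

Loading drop = R_th/(R_th + R_L) ≤ 0.0630, so R_th ≤ R_L · ε/(1−ε) = 56.0 kΩ × 0.0630/0.9370 = 3.77 kΩ.
(Any R1, R2 with R2/(R1+R2) = 0.528 and R1‖R2 ≤ 3.77 kΩ will meet the spec.)

R_th ≤ 3.77 kΩ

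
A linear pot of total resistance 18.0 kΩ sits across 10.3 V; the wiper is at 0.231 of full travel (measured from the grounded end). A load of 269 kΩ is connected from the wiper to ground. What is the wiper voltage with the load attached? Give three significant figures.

V ≈ 2.35 V

The wiper splits the pot into (1−α)R = 13.84 kΩ above and αR = 4.158 kΩ below.
Lower section ‖ load = 4.095 kΩ.
V_wiper = 10.3 × 4.095/(13.84 + 4.095) = 2.35 V.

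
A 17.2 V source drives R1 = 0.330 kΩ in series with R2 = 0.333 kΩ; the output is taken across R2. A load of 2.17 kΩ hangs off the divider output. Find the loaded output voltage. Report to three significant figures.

The load sits in parallel with R2: R2‖R_L = (333 × 2170) / (333 + 2170) = 288.7 Ω.
V_out = 17.2 × 288.7 / (330 + 288.7) = 17.2 × 288.7/618.7 = 8.03 V.

V_out ≈ 8.03 V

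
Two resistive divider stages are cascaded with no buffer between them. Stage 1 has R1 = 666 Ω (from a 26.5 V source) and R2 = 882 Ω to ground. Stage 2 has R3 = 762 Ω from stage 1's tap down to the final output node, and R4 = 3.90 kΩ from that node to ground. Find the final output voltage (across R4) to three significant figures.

Stage 2 presents R3+R4 = 4662 Ω as a load on stage 1's tap.
Stage 1's lower leg becomes R2‖(R3+R4) = 741.7 Ω, so V_mid = 26.5 × 741.7/1408 = 13.96 V.
Stage 2 is itself unloaded: V_out = V_mid × R4/(R3+R4) = 13.96 × 3900/4662 = 11.7 V.

V_out ≈ 11.7 V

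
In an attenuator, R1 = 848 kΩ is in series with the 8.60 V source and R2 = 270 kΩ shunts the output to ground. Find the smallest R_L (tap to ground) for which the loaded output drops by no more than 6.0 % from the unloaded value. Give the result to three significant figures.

R_L(min) ≈ 3.21 MΩ

Output resistance R_th = R1‖R2 = (848 × 270)/1118 = 204.8 kΩ.
The fractional drop is R_th/(R_th + R_L); requiring this ≤ 0.0600 gives R_L ≥ R_th(1/0.0600 − 1) = 204.8 × 15.67 = 3.21 MΩ.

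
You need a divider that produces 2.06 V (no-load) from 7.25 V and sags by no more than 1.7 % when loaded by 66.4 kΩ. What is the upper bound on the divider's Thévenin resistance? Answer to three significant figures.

Loading drop = R_th/(R_th + R_L) ≤ 0.0170, so R_th ≤ R_L · ε/(1−ε) = 66.4 kΩ × 0.0170/0.9830 = 1.15 kΩ.

R_th ≤ 1.15 kΩ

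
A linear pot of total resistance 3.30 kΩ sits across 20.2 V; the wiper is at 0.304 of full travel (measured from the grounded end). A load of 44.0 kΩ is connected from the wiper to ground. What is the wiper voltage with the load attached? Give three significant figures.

V ≈ 6.04 V

The wiper splits the pot into (1−α)R = 2.297 kΩ above and αR = 1.003 kΩ below.
Lower section ‖ load = 0.9808 kΩ.
V_wiper = 20.2 × 0.9808/(2.297 + 0.9808) = 6.04 V.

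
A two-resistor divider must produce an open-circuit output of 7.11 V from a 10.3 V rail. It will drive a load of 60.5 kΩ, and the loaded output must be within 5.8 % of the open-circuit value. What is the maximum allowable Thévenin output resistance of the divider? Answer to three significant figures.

R_th ≤ 3.73 kΩ

Loading drop = R_th/(R_th + R_L) ≤ 0.0580, so R_th ≤ R_L · ε/(1−ε) = 60.5 kΩ × 0.0580/0.9420 = 3.73 kΩ.
(Any R1, R2 with R2/(R1+R2) = 0.690 and R1‖R2 ≤ 3.73 kΩ will meet the spec.)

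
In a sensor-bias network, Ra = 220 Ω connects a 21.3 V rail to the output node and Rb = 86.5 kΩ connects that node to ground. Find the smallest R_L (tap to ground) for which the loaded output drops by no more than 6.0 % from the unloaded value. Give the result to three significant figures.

Output resistance R_th = Ra‖Rb = (220 × 86500)/86720 = 219.4 Ω.
The fractional drop is R_th/(R_th + R_L); requiring this ≤ 0.0600 gives R_L ≥ R_th(1/0.0600 − 1) = 219.4 × 15.67 = 3.44 kΩ.

R_L(min) ≈ 3.44 kΩ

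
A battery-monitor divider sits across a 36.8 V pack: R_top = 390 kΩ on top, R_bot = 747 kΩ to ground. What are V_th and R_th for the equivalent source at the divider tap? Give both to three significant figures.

V_th is the open-circuit tap voltage: 36.8 × 747/(390 + 747) = 24.2 V.
With the supply zeroed, R_top and R_bot appear in parallel from the tap: R_th = R_top‖R_bot = (390 × 747)/1137 = 256 kΩ.

V_th = 24.2 V, R_th = 256 kΩ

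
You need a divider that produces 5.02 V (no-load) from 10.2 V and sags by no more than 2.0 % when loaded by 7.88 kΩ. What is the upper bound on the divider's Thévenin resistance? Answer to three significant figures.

R_th ≤ 161 Ω

Loading drop = R_th/(R_th + R_L) ≤ 0.0200, so R_th ≤ R_L · ε/(1−ε) = 7.88 kΩ × 0.0200/0.9800 = 161 Ω.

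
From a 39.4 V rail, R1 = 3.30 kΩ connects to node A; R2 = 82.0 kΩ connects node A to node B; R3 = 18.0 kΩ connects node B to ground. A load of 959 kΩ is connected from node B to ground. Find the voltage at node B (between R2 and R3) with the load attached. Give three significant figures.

At node B, R3 is in parallel with the load: R3‖R_L = 17.67 kΩ.
Below node A the resistance is R2 + (R3‖R_L) = 99.67 kΩ, so V_A = 39.4 × 99.67/103.0 = 38.14 V.
Then V_B = V_A × (R3‖R_L)/(R2 + R3‖R_L) = 38.14 × 17.67/99.67 = 6.76 V.

V ≈ 6.76 V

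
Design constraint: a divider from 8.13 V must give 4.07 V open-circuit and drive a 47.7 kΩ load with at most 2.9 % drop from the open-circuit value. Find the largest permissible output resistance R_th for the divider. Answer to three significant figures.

Loading drop = R_th/(R_th + R_L) ≤ 0.0290, so R_th ≤ R_L · ε/(1−ε) = 47.7 kΩ × 0.0290/0.9710 = 1.42 kΩ.
(Any R1, R2 with R2/(R1+R2) = 0.501 and R1‖R2 ≤ 1.42 kΩ will meet the spec.)

R_th ≤ 1.42 kΩ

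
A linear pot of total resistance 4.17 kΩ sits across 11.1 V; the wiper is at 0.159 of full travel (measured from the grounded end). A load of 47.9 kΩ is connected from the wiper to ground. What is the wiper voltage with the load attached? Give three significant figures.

The wiper splits the pot into (1−α)R = 3507 Ω above and αR = 663.0 Ω below.
Lower section ‖ load = 654.0 Ω.
V_wiper = 11.1 × 654.0/(3507 + 654.0) = 1.74 V.

V ≈ 1.74 V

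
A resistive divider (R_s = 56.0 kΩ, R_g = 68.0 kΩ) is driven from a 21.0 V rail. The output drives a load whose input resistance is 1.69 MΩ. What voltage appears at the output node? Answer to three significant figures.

V_out ≈ 11.3 V

The load sits in parallel with R_g: R_g‖R_L = (68.0 × 1690) / (68.0 + 1690) = 65.37 kΩ.
V_out = 21.0 × 65.37 / (56.0 + 65.37) = 21.0 × 65.37/121.4 = 11.3 V.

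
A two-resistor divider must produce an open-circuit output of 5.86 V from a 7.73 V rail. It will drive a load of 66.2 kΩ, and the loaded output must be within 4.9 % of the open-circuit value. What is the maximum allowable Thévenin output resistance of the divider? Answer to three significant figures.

R_th ≤ 3.41 kΩ

Loading drop = R_th/(R_th + R_L) ≤ 0.0490, so R_th ≤ R_L · ε/(1−ε) = 66.2 kΩ × 0.0490/0.9510 = 3.41 kΩ.
(Any R1, R2 with R2/(R1+R2) = 0.758 and R1‖R2 ≤ 3.41 kΩ will meet the spec.)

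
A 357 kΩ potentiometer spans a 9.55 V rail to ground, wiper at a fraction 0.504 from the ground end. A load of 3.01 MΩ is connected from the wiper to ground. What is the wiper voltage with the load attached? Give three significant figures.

The wiper splits the pot into (1−α)R = 177.1 kΩ above and αR = 179.9 kΩ below.
Lower section ‖ load = 169.8 kΩ.
V_wiper = 9.55 × 169.8/(177.1 + 169.8) = 4.67 V.

V ≈ 4.67 V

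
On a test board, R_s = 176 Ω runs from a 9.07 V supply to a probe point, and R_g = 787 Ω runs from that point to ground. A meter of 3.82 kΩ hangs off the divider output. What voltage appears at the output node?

The load sits in parallel with R_g: R_g‖R_L = (787 × 3820) / (787 + 3820) = 652.6 Ω.
V_out = 9.07 × 652.6 / (176 + 652.6) = 9.07 × 652.6/828.6 = 7.14 V.
(Unloaded it would have been 7.41 V.)

V_out ≈ 7.14 V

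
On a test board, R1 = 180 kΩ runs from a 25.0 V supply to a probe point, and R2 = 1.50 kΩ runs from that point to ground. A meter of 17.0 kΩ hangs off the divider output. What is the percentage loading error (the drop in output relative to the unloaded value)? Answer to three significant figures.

8.05 %

The divider's output (Thévenin) resistance is R1‖R2 = 1.488 kΩ.
Fractional drop under load = R_th/(R_th + R_L) = 1.488 / (1.488 + 17.0) = 0.08046.
So the output falls by 8.05 %.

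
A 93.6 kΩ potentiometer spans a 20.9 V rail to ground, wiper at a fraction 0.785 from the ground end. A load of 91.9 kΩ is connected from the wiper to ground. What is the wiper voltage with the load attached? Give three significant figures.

The wiper splits the pot into (1−α)R = 20.12 kΩ above and αR = 73.48 kΩ below.
Lower section ‖ load = 40.83 kΩ.
V_wiper = 20.9 × 40.83/(20.12 + 40.83) = 14.0 V.

V ≈ 14.0 V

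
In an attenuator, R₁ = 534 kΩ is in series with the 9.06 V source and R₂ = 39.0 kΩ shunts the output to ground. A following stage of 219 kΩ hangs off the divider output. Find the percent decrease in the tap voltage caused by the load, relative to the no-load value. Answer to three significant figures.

The divider's output (Thévenin) resistance is R₁‖R₂ = 36.35 kΩ.
Fractional drop under load = R_th/(R_th + R_L) = 36.35 / (36.35 + 219) = 0.1423.
So the output falls by 14.2 %.

14.2 %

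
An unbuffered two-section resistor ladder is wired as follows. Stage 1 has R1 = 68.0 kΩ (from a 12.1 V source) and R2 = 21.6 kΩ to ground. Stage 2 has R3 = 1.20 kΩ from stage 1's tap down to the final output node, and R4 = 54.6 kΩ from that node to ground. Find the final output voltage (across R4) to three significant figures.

V_out ≈ 2.21 V

Stage 2 presents R3+R4 = 55.80 kΩ as a load on stage 1's tap.
Stage 1's lower leg becomes R2‖(R3+R4) = 15.57 kΩ, so V_mid = 12.1 × 15.57/83.57 = 2.255 V.
Stage 2 is itself unloaded: V_out = V_mid × R4/(R3+R4) = 2.255 × 54.6/55.80 = 2.21 V.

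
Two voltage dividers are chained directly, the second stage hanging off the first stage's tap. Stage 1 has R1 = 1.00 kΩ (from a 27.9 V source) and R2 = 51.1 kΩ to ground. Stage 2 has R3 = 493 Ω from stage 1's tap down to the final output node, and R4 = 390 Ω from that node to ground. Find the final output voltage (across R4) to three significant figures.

Stage 2 presents R3+R4 = 883.0 Ω as a load on stage 1's tap.
Stage 1's lower leg becomes R2‖(R3+R4) = 868.0 Ω, so V_mid = 27.9 × 868.0/1868 = 12.96 V.
Stage 2 is itself unloaded: V_out = V_mid × R4/(R3+R4) = 12.96 × 390/883.0 = 5.73 V.

V_out ≈ 5.73 V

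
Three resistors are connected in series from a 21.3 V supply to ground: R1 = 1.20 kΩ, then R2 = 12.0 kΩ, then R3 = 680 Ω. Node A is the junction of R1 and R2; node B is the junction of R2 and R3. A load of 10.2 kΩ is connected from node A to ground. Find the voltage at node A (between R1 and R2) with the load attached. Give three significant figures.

V ≈ 17.6 V

Below node A the series string R2+R3 = 12680 Ω sits in parallel with the 10200 Ω load: 5653 Ω.
V_A = 21.3 × 5653/(1200 + 5653) = 17.6 V.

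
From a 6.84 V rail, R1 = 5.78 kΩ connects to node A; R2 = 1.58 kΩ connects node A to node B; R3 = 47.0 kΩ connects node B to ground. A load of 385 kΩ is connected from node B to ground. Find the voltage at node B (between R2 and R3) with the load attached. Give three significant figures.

V ≈ 5.82 V

At node B, R3 is in parallel with the load: R3‖R_L = 41.89 kΩ.
Below node A the resistance is R2 + (R3‖R_L) = 43.47 kΩ, so V_A = 6.84 × 43.47/49.25 = 6.037 V.
Then V_B = V_A × (R3‖R_L)/(R2 + R3‖R_L) = 6.037 × 41.89/43.47 = 5.82 V.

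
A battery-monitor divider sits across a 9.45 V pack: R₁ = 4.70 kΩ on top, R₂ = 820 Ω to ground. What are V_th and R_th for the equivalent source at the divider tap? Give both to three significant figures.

V_th = 1.40 V, R_th = 698 Ω

V_th is the open-circuit tap voltage: 9.45 × 820/(4700 + 820) = 1.40 V.
With the supply zeroed, R₁ and R₂ appear in parallel from the tap: R_th = R₁‖R₂ = (4700 × 820)/5520 = 698 Ω.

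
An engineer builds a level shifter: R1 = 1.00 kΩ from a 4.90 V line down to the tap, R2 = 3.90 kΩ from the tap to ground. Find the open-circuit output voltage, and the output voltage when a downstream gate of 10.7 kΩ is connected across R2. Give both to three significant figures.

Unloaded: 3.90 V; loaded: 3.63 V

Open-circuit: V = 4.90 × 3.90/(1.00 + 3.90) = 3.90 V.
With the load, R2 becomes R2‖R_L = 2.858 kΩ, so V = 4.90 × 2.858/3.858 = 3.63 V.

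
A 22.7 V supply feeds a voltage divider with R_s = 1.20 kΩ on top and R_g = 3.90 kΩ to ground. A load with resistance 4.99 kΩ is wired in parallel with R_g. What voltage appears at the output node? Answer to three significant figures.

V_out ≈ 14.7 V

The load sits in parallel with R_g: R_g‖R_L = (3.90 × 4.99) / (3.90 + 4.99) = 2.189 kΩ.
V_out = 22.7 × 2.189 / (1.20 + 2.189) = 22.7 × 2.189/3.389 = 14.7 V.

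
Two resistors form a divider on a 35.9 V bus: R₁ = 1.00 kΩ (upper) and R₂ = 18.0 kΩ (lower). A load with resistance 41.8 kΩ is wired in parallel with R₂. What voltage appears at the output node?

V_out ≈ 33.3 V

The load sits in parallel with R₂: R₂‖R_L = (18.0 × 41.8) / (18.0 + 41.8) = 12.58 kΩ.
V_out = 35.9 × 12.58 / (1.00 + 12.58) = 35.9 × 12.58/13.58 = 33.3 V.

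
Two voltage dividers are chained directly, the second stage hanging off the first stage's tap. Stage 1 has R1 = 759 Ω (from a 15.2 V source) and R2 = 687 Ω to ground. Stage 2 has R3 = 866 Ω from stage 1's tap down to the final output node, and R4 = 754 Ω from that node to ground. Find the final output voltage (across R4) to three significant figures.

Stage 2 presents R3+R4 = 1620 Ω as a load on stage 1's tap.
Stage 1's lower leg becomes R2‖(R3+R4) = 482.4 Ω, so V_mid = 15.2 × 482.4/1241 = 5.907 V.
Stage 2 is itself unloaded: V_out = V_mid × R4/(R3+R4) = 5.907 × 754/1620 = 2.75 V.

V_out ≈ 2.75 V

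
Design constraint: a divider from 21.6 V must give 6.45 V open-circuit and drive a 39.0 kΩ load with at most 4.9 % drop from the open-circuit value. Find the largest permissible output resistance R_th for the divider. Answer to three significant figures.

Loading drop = R_th/(R_th + R_L) ≤ 0.0490, so R_th ≤ R_L · ε/(1−ε) = 39.0 kΩ × 0.0490/0.9510 = 2.01 kΩ.
(Any R1, R2 with R2/(R1+R2) = 0.299 and R1‖R2 ≤ 2.01 kΩ will meet the spec.)

R_th ≤ 2.01 kΩ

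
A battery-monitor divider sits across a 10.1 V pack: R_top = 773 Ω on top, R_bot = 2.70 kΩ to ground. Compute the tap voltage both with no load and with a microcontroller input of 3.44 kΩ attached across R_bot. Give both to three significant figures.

Open-circuit: V = 10.1 × 2700/(773 + 2700) = 7.85 V.
With the load, R_bot becomes R_bot‖R_L = 1513 Ω, so V = 10.1 × 1513/2286 = 6.68 V.

Unloaded: 7.85 V; loaded: 6.68 V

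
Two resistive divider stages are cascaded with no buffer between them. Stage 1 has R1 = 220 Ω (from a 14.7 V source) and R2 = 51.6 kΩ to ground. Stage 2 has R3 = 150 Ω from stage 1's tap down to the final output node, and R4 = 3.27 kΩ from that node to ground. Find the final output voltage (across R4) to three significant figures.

V_out ≈ 13.2 V

Stage 2 presents R3+R4 = 3420 Ω as a load on stage 1's tap.
Stage 1's lower leg becomes R2‖(R3+R4) = 3207 Ω, so V_mid = 14.7 × 3207/3427 = 13.76 V.
Stage 2 is itself unloaded: V_out = V_mid × R4/(R3+R4) = 13.76 × 3270/3420 = 13.2 V.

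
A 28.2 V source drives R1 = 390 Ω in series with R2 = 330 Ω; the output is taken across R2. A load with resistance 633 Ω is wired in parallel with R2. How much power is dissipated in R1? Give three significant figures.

Total resistance from the source is R1 + (R2‖R_L) = 606.9 Ω, so I = 28.2/606.9 Ω = 46.46 mA.
P = I²·R1 = (46.46 mA)² × 390 Ω = 842 mW.

P ≈ 842 mW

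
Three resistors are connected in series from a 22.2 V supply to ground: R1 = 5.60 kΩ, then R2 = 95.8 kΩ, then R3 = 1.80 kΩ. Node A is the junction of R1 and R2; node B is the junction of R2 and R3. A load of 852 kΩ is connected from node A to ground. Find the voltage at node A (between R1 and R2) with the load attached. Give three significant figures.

Below node A the series string R2+R3 = 97.60 kΩ sits in parallel with the 852 kΩ load: 87.57 kΩ.
V_A = 22.2 × 87.57/(5.60 + 87.57) = 20.9 V.

V ≈ 20.9 V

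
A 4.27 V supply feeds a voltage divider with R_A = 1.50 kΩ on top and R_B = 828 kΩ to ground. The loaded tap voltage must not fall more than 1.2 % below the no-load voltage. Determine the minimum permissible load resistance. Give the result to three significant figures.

Output resistance R_th = R_A‖R_B = (1.50 × 828)/829.5 = 1.497 kΩ.
The fractional drop is R_th/(R_th + R_L); requiring this ≤ 0.0120 gives R_L ≥ R_th(1/0.0120 − 1) = 1.497 × 82.33 = 123 kΩ.

R_L(min) ≈ 123 kΩ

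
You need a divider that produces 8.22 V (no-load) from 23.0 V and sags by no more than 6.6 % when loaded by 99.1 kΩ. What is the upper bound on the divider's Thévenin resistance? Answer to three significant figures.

R_th ≤ 7.00 kΩ

Loading drop = R_th/(R_th + R_L) ≤ 0.0660, so R_th ≤ R_L · ε/(1−ε) = 99.1 kΩ × 0.0660/0.9340 = 7.00 kΩ.
(Any R1, R2 with R2/(R1+R2) = 0.357 and R1‖R2 ≤ 7.00 kΩ will meet the spec.)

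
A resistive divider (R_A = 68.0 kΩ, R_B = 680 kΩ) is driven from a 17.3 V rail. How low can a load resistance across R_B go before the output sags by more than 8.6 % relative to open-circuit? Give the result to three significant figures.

R_L(min) ≈ 657 kΩ

Output resistance R_th = R_A‖R_B = (68.0 × 680)/748.0 = 61.82 kΩ.
The fractional drop is R_th/(R_th + R_L); requiring this ≤ 0.0860 gives R_L ≥ R_th(1/0.0860 − 1) = 61.82 × 10.63 = 657 kΩ.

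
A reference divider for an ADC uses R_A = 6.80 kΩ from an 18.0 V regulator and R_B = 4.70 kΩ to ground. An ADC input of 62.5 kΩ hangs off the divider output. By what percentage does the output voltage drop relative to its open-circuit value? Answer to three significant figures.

4.26 %

The divider's output (Thévenin) resistance is R_A‖R_B = 2.779 kΩ.
Fractional drop under load = R_th/(R_th + R_L) = 2.779 / (2.779 + 62.5) = 0.04257.
So the output falls by 4.26 %.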